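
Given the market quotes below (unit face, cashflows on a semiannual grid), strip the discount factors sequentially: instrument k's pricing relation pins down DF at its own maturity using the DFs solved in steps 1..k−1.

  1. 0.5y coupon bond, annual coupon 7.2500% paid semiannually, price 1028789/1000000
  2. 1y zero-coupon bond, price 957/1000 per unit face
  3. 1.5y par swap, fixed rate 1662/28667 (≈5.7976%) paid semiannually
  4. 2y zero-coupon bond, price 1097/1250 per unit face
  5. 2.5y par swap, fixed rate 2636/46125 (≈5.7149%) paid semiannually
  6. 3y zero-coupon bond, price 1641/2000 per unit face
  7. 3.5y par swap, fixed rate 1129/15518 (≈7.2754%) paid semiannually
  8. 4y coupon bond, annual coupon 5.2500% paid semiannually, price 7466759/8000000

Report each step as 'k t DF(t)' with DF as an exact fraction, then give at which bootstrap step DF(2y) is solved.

1 1/2 1241/1250
2 1 957/1000
3 3/2 9169/10000
4 2 1097/1250
5 5/2 4341/5000
6 3 1641/2000
7 7/2 3871/5000
8 4 7507/10000
DF(2y) is solved at step 4

step 1 [0.5y] bond c/2=29/800: DF=(1028789/1000000 − 29/800·(0))/(1+29/800) = 1241/1250 ≈ 0.992800
step 2 [1y] zero: DF = P = 957/1000 ≈ 0.957000
step 3 [1.5y] swap r/2=831/28667: DF=(1 − 831/28667·(0.992800+0.957000))/(1+831/28667) = 9169/10000 ≈ 0.916900
step 4 [2y] zero: DF = P = 1097/1250 ≈ 0.877600
step 5 [2.5y] swap r/2=1318/46125: DF=(1 − 1318/46125·(0.992800+0.957000+0.916900+0.877600))/(1+1318/46125) = 4341/5000 ≈ 0.868200
step 6 [3y] zero: DF = P = 1641/2000 ≈ 0.820500
step 7 [3.5y] swap r/2=1129/31036: DF=(1 − 1129/31036·(0.992800+0.957000+0.916900+0.877600+0.868200+0.820500))/(1+1129/31036) = 3871/5000 ≈ 0.774200
step 8 [4y] bond c/2=21/800: DF=(7466759/8000000 − 21/800·(0.992800+0.957000+0.916900+0.877600+0.868200+0.820500+0.774200))/(1+21/800) = 7507/10000 ≈ 0.750700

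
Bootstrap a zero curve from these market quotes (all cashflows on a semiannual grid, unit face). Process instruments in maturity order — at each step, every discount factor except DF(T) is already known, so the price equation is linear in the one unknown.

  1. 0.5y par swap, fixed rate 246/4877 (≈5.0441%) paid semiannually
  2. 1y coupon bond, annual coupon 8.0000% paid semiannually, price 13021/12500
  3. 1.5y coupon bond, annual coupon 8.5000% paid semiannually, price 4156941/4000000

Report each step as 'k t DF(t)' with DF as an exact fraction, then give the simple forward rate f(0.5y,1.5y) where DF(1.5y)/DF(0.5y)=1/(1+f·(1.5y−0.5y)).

1 1/2 4877/5000
2 1 9641/10000
3 3/2 4589/5000
f(0.5y,1.5y) = ((4877/5000)/(4589/5000) − 1)/(1) = 288/4589 ≈ 6.2759%

step 1 [0.5y] swap r/2=123/4877: DF=(1 − 123/4877·(0))/(1+123/4877) = 4877/5000 ≈ 0.975400
step 2 [1y] bond c/2=1/25: DF=(13021/12500 − 1/25·(0.975400))/(1+1/25) = 9641/10000 ≈ 0.964100
step 3 [1.5y] bond c/2=17/400: DF=(4156941/4000000 − 17/400·(0.975400+0.964100))/(1+17/400) = 4589/5000 ≈ 0.917800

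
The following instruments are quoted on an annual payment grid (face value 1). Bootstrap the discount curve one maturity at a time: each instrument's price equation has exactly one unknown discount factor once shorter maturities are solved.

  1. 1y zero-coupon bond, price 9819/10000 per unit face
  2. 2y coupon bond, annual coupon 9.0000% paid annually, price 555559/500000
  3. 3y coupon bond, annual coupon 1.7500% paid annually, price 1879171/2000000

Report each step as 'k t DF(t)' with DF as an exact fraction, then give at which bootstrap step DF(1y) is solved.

step 1 [1y] zero: DF = P = 9819/10000 ≈ 0.981900
step 2 [2y] bond c/1=9/100: DF=(555559/500000 − 9/100·(0.981900))/(1+9/100) = 9383/10000 ≈ 0.938300
step 3 [3y] bond c/1=7/400: DF=(1879171/2000000 − 7/400·(0.981900+0.938300))/(1+7/400) = 1113/1250 ≈ 0.890400

1 1 9819/10000
2 2 9383/10000
3 3 1113/1250
DF(1y) is solved at step 1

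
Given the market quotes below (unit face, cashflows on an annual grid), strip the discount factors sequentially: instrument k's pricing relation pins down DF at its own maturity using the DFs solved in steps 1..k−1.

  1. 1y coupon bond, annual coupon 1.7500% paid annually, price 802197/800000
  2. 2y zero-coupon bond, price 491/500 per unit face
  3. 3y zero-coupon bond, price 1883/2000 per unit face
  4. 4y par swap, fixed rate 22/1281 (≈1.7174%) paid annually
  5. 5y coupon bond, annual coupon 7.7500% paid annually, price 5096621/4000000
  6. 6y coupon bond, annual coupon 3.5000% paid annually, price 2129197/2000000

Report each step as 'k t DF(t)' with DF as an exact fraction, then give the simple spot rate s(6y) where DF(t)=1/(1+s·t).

step 1 [1y] bond c/1=7/400: DF=(802197/800000 − 7/400·(0))/(1+7/400) = 1971/2000 ≈ 0.985500
step 2 [2y] zero: DF = P = 491/500 ≈ 0.982000
step 3 [3y] zero: DF = P = 1883/2000 ≈ 0.941500
step 4 [4y] swap r/1=22/1281: DF=(1 − 22/1281·(0.985500+0.982000+0.941500))/(1+22/1281) = 467/500 ≈ 0.934000
step 5 [5y] bond c/1=31/400: DF=(5096621/4000000 − 31/400·(0.985500+0.982000+0.941500+0.934000))/(1+31/400) = 9061/10000 ≈ 0.906100
step 6 [6y] bond c/1=7/200: DF=(2129197/2000000 − 7/200·(0.985500+0.982000+0.941500+0.934000+0.906100))/(1+7/200) = 217/250 ≈ 0.868000

1 1 1971/2000
2 2 491/500
3 3 1883/2000
4 4 467/500
5 5 9061/10000
6 6 217/250
s(6y) = (1/(217/250) − 1)/(6) = 11/434 ≈ 2.5346%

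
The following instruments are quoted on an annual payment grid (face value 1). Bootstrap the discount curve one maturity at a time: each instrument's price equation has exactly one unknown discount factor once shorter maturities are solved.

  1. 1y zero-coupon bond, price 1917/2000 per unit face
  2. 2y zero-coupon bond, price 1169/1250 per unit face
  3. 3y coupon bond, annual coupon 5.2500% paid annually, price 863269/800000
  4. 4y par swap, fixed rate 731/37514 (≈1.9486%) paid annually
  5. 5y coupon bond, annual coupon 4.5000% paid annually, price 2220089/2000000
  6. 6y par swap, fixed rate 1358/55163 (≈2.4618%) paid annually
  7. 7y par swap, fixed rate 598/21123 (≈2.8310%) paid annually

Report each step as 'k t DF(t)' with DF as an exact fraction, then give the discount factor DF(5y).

step 1 [1y] zero: DF = P = 1917/2000 ≈ 0.958500
step 2 [2y] zero: DF = P = 1169/1250 ≈ 0.935200
step 3 [3y] bond c/1=21/400: DF=(863269/800000 − 21/400·(0.958500+0.935200))/(1+21/400) = 2327/2500 ≈ 0.930800
step 4 [4y] swap r/1=731/37514: DF=(1 − 731/37514·(0.958500+0.935200+0.930800))/(1+731/37514) = 9269/10000 ≈ 0.926900
step 5 [5y] bond c/1=9/200: DF=(2220089/2000000 − 9/200·(0.958500+0.935200+0.930800+0.926900))/(1+9/200) = 9007/10000 ≈ 0.900700
step 6 [6y] swap r/1=1358/55163: DF=(1 − 1358/55163·(0.958500+0.935200+0.930800+0.926900+0.900700))/(1+1358/55163) = 4321/5000 ≈ 0.864200
step 7 [7y] swap r/1=598/21123: DF=(1 − 598/21123·(0.958500+0.935200+0.930800+0.926900+0.900700+0.864200))/(1+598/21123) = 4103/5000 ≈ 0.820600

1 1 1917/2000
2 2 1169/1250
3 3 2327/2500
4 4 9269/10000
5 5 9007/10000
6 6 4321/5000
7 7 4103/5000
DF(5y) = 9007/10000 ≈ 0.900700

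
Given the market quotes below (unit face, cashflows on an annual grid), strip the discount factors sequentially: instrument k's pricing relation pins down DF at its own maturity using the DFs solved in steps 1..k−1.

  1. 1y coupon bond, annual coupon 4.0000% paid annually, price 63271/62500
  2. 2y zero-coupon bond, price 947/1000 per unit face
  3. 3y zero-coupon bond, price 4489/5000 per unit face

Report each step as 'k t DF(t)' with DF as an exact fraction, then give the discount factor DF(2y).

step 1 [1y] bond c/1=1/25: DF=(63271/62500 − 1/25·(0))/(1+1/25) = 4867/5000 ≈ 0.973400
step 2 [2y] zero: DF = P = 947/1000 ≈ 0.947000
step 3 [3y] zero: DF = P = 4489/5000 ≈ 0.897800

1 1 4867/5000
2 2 947/1000
3 3 4489/5000
DF(2y) = 947/1000 ≈ 0.947000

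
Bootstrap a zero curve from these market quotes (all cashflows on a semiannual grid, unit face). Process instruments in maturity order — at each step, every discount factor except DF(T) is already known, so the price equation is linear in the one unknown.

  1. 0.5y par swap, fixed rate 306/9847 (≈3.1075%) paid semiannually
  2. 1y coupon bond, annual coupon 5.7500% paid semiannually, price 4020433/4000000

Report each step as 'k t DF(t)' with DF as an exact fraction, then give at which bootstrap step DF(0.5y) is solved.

step 1 [0.5y] swap r/2=153/9847: DF=(1 − 153/9847·(0))/(1+153/9847) = 9847/10000 ≈ 0.984700
step 2 [1y] bond c/2=23/800: DF=(4020433/4000000 − 23/800·(0.984700))/(1+23/800) = 1899/2000 ≈ 0.949500

1 1/2 9847/10000
2 1 1899/2000
DF(0.5y) is solved at step 1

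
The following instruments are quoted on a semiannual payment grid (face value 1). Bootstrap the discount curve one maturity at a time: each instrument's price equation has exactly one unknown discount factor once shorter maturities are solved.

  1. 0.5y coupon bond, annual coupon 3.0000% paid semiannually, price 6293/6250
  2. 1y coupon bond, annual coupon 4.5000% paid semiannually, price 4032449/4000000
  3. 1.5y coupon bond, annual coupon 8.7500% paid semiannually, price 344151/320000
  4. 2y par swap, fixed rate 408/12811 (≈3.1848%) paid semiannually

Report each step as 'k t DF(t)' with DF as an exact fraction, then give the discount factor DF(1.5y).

1 1/2 124/125
2 1 9641/10000
3 3/2 2371/2500
4 2 2347/2500
DF(1.5y) = 2371/2500 ≈ 0.948400

step 1 [0.5y] bond c/2=3/200: DF=(6293/6250 − 3/200·(0))/(1+3/200) = 124/125 ≈ 0.992000
step 2 [1y] bond c/2=9/400: DF=(4032449/4000000 − 9/400·(0.992000))/(1+9/400) = 9641/10000 ≈ 0.964100
step 3 [1.5y] bond c/2=7/160: DF=(344151/320000 − 7/160·(0.992000+0.964100))/(1+7/160) = 2371/2500 ≈ 0.948400
step 4 [2y] swap r/2=204/12811: DF=(1 − 204/12811·(0.992000+0.964100+0.948400))/(1+204/12811) = 2347/2500 ≈ 0.938800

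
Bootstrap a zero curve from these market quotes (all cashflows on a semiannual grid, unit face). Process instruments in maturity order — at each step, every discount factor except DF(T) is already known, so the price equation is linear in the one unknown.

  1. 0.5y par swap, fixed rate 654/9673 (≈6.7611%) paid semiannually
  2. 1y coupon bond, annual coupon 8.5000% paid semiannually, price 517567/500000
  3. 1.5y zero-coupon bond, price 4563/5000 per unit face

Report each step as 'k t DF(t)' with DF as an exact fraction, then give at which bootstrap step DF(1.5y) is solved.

1 1/2 9673/10000
2 1 1907/2000
3 3/2 4563/5000
DF(1.5y) is solved at step 3

step 1 [0.5y] swap r/2=327/9673: DF=(1 − 327/9673·(0))/(1+327/9673) = 9673/10000 ≈ 0.967300
step 2 [1y] bond c/2=17/400: DF=(517567/500000 − 17/400·(0.967300))/(1+17/400) = 1907/2000 ≈ 0.953500
step 3 [1.5y] zero: DF = P = 4563/5000 ≈ 0.912600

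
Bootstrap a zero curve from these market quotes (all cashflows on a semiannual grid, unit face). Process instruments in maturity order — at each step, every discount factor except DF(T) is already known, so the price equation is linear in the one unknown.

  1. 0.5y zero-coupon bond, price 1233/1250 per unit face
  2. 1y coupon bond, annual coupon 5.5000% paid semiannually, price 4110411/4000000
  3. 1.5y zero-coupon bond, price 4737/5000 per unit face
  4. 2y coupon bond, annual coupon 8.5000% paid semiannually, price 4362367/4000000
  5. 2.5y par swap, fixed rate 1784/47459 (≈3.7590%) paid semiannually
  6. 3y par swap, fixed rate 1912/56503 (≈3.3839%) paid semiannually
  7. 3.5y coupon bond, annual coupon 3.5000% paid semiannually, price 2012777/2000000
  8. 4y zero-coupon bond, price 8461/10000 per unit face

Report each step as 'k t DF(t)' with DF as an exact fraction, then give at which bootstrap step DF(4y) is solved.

step 1 [0.5y] zero: DF = P = 1233/1250 ≈ 0.986400
step 2 [1y] bond c/2=11/400: DF=(4110411/4000000 − 11/400·(0.986400))/(1+11/400) = 9737/10000 ≈ 0.973700
step 3 [1.5y] zero: DF = P = 4737/5000 ≈ 0.947400
step 4 [2y] bond c/2=17/400: DF=(4362367/4000000 − 17/400·(0.986400+0.973700+0.947400))/(1+17/400) = 2319/2500 ≈ 0.927600
step 5 [2.5y] swap r/2=892/47459: DF=(1 − 892/47459·(0.986400+0.973700+0.947400+0.927600))/(1+892/47459) = 2277/2500 ≈ 0.910800
step 6 [3y] swap r/2=956/56503: DF=(1 − 956/56503·(0.986400+0.973700+0.947400+0.927600+0.910800))/(1+956/56503) = 2261/2500 ≈ 0.904400
step 7 [3.5y] bond c/2=7/400: DF=(2012777/2000000 − 7/400·(0.986400+0.973700+0.947400+0.927600+0.910800+0.904400))/(1+7/400) = 8919/10000 ≈ 0.891900
step 8 [4y] zero: DF = P = 8461/10000 ≈ 0.846100

1 1/2 1233/1250
2 1 9737/10000
3 3/2 4737/5000
4 2 2319/2500
5 5/2 2277/2500
6 3 2261/2500
7 7/2 8919/10000
8 4 8461/10000
DF(4y) is solved at step 8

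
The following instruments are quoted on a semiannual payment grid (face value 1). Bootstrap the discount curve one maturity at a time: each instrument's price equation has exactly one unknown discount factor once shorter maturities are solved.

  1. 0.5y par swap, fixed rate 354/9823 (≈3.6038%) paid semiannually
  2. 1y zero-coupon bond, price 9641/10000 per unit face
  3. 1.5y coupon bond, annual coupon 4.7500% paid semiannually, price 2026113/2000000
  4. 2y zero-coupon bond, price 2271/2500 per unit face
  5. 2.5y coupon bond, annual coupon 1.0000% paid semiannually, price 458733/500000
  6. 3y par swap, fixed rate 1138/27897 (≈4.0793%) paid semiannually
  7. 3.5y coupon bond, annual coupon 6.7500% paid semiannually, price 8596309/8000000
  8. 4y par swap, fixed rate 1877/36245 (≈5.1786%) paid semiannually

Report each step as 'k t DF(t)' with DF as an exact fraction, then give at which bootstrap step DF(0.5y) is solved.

step 1 [0.5y] swap r/2=177/9823: DF=(1 − 177/9823·(0))/(1+177/9823) = 9823/10000 ≈ 0.982300
step 2 [1y] zero: DF = P = 9641/10000 ≈ 0.964100
step 3 [1.5y] bond c/2=19/800: DF=(2026113/2000000 − 19/800·(0.982300+0.964100))/(1+19/800) = 2361/2500 ≈ 0.944400
step 4 [2y] zero: DF = P = 2271/2500 ≈ 0.908400
step 5 [2.5y] bond c/2=1/200: DF=(458733/500000 − 1/200·(0.982300+0.964100+0.944400+0.908400))/(1+1/200) = 447/500 ≈ 0.894000
step 6 [3y] swap r/2=569/27897: DF=(1 − 569/27897·(0.982300+0.964100+0.944400+0.908400+0.894000))/(1+569/27897) = 4431/5000 ≈ 0.886200
step 7 [3.5y] bond c/2=27/800: DF=(8596309/8000000 − 27/800·(0.982300+0.964100+0.944400+0.908400+0.894000+0.886200))/(1+27/800) = 8573/10000 ≈ 0.857300
step 8 [4y] swap r/2=1877/72490: DF=(1 − 1877/72490·(0.982300+0.964100+0.944400+0.908400+0.894000+0.886200+0.857300))/(1+1877/72490) = 8123/10000 ≈ 0.812300

1 1/2 9823/10000
2 1 9641/10000
3 3/2 2361/2500
4 2 2271/2500
5 5/2 447/500
6 3 4431/5000
7 7/2 8573/10000
8 4 8123/10000
DF(0.5y) is solved at step 1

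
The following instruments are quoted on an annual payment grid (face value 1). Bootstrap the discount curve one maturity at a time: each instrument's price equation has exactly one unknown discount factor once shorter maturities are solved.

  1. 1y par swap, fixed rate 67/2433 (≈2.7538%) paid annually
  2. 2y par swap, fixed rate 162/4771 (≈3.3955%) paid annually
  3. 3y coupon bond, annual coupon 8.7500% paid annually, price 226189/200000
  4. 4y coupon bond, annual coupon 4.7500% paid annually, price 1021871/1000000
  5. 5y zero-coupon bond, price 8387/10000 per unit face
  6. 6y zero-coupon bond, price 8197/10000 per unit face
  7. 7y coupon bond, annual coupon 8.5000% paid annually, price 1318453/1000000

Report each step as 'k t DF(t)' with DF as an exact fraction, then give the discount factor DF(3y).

step 1 [1y] swap r/1=67/2433: DF=(1 − 67/2433·(0))/(1+67/2433) = 2433/2500 ≈ 0.973200
step 2 [2y] swap r/1=162/4771: DF=(1 − 162/4771·(0.973200))/(1+162/4771) = 1169/1250 ≈ 0.935200
step 3 [3y] bond c/1=7/80: DF=(226189/200000 − 7/80·(0.973200+0.935200))/(1+7/80) = 554/625 ≈ 0.886400
step 4 [4y] bond c/1=19/400: DF=(1021871/1000000 − 19/400·(0.973200+0.935200+0.886400))/(1+19/400) = 1061/1250 ≈ 0.848800
step 5 [5y] zero: DF = P = 8387/10000 ≈ 0.838700
step 6 [6y] zero: DF = P = 8197/10000 ≈ 0.819700
step 7 [7y] bond c/1=17/200: DF=(1318453/1000000 − 17/200·(0.973200+0.935200+0.886400+0.848800+0.838700+0.819700))/(1+17/200) = 3999/5000 ≈ 0.799800

1 1 2433/2500
2 2 1169/1250
3 3 554/625
4 4 1061/1250
5 5 8387/10000
6 6 8197/10000
7 7 3999/5000
DF(3y) = 554/625 ≈ 0.886400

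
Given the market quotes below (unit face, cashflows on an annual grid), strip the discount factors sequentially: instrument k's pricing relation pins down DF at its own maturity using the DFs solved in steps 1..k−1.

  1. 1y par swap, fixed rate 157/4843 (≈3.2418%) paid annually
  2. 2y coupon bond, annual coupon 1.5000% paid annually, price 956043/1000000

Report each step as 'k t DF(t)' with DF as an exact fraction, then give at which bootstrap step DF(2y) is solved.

step 1 [1y] swap r/1=157/4843: DF=(1 − 157/4843·(0))/(1+157/4843) = 4843/5000 ≈ 0.968600
step 2 [2y] bond c/1=3/200: DF=(956043/1000000 − 3/200·(0.968600))/(1+3/200) = 2319/2500 ≈ 0.927600

1 1 4843/5000
2 2 2319/2500
DF(2y) is solved at step 2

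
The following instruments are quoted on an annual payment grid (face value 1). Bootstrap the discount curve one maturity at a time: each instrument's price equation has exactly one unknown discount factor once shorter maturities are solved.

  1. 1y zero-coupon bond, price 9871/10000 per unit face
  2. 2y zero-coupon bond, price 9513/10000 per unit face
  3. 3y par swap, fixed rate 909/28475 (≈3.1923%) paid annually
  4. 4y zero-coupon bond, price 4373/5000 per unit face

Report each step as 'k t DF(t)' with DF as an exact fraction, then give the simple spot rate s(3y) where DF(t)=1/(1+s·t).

1 1 9871/10000
2 2 9513/10000
3 3 9091/10000
4 4 4373/5000
s(3y) = (1/(9091/10000) − 1)/(3) = 303/9091 ≈ 3.3330%

step 1 [1y] zero: DF = P = 9871/10000 ≈ 0.987100
step 2 [2y] zero: DF = P = 9513/10000 ≈ 0.951300
step 3 [3y] swap r/1=909/28475: DF=(1 − 909/28475·(0.987100+0.951300))/(1+909/28475) = 9091/10000 ≈ 0.909100
step 4 [4y] zero: DF = P = 4373/5000 ≈ 0.874600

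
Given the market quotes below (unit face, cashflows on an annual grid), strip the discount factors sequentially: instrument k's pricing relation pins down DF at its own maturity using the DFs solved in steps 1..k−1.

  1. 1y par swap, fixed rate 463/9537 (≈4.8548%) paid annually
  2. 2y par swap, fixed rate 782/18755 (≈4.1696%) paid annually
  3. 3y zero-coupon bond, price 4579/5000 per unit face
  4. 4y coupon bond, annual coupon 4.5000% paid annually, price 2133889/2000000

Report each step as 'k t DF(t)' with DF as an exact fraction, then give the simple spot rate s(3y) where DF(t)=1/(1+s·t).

1 1 9537/10000
2 2 4609/5000
3 3 4579/5000
4 4 563/625
s(3y) = (1/(4579/5000) − 1)/(3) = 421/13737 ≈ 3.0647%

step 1 [1y] swap r/1=463/9537: DF=(1 − 463/9537·(0))/(1+463/9537) = 9537/10000 ≈ 0.953700
step 2 [2y] swap r/1=782/18755: DF=(1 − 782/18755·(0.953700))/(1+782/18755) = 4609/5000 ≈ 0.921800
step 3 [3y] zero: DF = P = 4579/5000 ≈ 0.915800
step 4 [4y] bond c/1=9/200: DF=(2133889/2000000 − 9/200·(0.953700+0.921800+0.915800))/(1+9/200) = 563/625 ≈ 0.900800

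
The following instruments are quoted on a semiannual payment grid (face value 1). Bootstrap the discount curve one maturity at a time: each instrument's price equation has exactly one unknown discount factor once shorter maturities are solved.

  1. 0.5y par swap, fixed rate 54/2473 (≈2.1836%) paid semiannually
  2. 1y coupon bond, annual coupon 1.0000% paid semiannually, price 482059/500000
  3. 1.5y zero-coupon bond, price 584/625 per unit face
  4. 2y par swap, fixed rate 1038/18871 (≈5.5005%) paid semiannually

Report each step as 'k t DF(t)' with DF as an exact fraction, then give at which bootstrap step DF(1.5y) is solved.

1 1/2 2473/2500
2 1 1193/1250
3 3/2 584/625
4 2 4481/5000
DF(1.5y) is solved at step 3

step 1 [0.5y] swap r/2=27/2473: DF=(1 − 27/2473·(0))/(1+27/2473) = 2473/2500 ≈ 0.989200
step 2 [1y] bond c/2=1/200: DF=(482059/500000 − 1/200·(0.989200))/(1+1/200) = 1193/1250 ≈ 0.954400
step 3 [1.5y] zero: DF = P = 584/625 ≈ 0.934400
step 4 [2y] swap r/2=519/18871: DF=(1 − 519/18871·(0.989200+0.954400+0.934400))/(1+519/18871) = 4481/5000 ≈ 0.896200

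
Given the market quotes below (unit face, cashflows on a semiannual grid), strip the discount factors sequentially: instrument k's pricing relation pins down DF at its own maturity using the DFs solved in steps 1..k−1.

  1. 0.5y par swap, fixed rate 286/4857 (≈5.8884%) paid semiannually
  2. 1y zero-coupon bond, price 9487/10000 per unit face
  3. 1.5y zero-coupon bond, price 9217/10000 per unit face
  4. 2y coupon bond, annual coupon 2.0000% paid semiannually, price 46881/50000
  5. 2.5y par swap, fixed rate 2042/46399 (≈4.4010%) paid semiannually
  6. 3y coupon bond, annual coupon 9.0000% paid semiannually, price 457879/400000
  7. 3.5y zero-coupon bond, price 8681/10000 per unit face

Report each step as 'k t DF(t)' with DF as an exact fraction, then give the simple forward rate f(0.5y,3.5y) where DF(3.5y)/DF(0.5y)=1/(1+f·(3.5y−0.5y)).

step 1 [0.5y] swap r/2=143/4857: DF=(1 − 143/4857·(0))/(1+143/4857) = 4857/5000 ≈ 0.971400
step 2 [1y] zero: DF = P = 9487/10000 ≈ 0.948700
step 3 [1.5y] zero: DF = P = 9217/10000 ≈ 0.921700
step 4 [2y] bond c/2=1/100: DF=(46881/50000 − 1/100·(0.971400+0.948700+0.921700))/(1+1/100) = 4501/5000 ≈ 0.900200
step 5 [2.5y] swap r/2=1021/46399: DF=(1 − 1021/46399·(0.971400+0.948700+0.921700+0.900200))/(1+1021/46399) = 8979/10000 ≈ 0.897900
step 6 [3y] bond c/2=9/200: DF=(457879/400000 − 9/200·(0.971400+0.948700+0.921700+0.900200+0.897900))/(1+9/200) = 2239/2500 ≈ 0.895600
step 7 [3.5y] zero: DF = P = 8681/10000 ≈ 0.868100

1 1/2 4857/5000
2 1 9487/10000
3 3/2 9217/10000
4 2 4501/5000
5 5/2 8979/10000
6 3 2239/2500
7 7/2 8681/10000
f(0.5y,3.5y) = ((4857/5000)/(8681/10000) − 1)/(3) = 1033/26043 ≈ 3.9665%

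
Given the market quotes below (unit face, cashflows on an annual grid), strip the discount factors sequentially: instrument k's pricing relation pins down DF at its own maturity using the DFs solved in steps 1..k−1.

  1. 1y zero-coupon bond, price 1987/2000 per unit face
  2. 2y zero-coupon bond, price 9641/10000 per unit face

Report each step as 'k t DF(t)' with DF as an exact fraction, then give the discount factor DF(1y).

1 1 1987/2000
2 2 9641/10000
DF(1y) = 1987/2000 ≈ 0.993500

step 1 [1y] zero: DF = P = 1987/2000 ≈ 0.993500
step 2 [2y] zero: DF = P = 9641/10000 ≈ 0.964100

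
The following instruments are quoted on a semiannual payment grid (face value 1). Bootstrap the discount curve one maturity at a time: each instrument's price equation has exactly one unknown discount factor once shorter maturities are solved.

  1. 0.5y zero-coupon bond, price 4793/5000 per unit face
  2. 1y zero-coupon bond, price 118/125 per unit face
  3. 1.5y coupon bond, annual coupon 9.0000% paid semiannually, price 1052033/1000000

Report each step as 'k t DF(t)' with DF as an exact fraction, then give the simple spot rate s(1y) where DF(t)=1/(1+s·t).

step 1 [0.5y] zero: DF = P = 4793/5000 ≈ 0.958600
step 2 [1y] zero: DF = P = 118/125 ≈ 0.944000
step 3 [1.5y] bond c/2=9/200: DF=(1052033/1000000 − 9/200·(0.958600+0.944000))/(1+9/200) = 578/625 ≈ 0.924800

1 1/2 4793/5000
2 1 118/125
3 3/2 578/625
s(1y) = (1/(118/125) − 1)/(1) = 7/118 ≈ 5.9322%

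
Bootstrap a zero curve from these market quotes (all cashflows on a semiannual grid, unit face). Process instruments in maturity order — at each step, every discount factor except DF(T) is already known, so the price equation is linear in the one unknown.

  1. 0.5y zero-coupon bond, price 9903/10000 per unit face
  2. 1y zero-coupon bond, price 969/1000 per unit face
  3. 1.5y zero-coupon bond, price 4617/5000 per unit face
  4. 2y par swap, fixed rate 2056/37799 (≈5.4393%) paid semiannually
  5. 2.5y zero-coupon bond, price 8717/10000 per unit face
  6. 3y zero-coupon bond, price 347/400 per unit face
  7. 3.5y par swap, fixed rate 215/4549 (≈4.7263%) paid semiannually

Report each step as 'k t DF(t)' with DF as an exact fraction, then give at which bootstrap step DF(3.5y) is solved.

1 1/2 9903/10000
2 1 969/1000
3 3/2 4617/5000
4 2 2243/2500
5 5/2 8717/10000
6 3 347/400
7 7/2 1699/2000
DF(3.5y) is solved at step 7

step 1 [0.5y] zero: DF = P = 9903/10000 ≈ 0.990300
step 2 [1y] zero: DF = P = 969/1000 ≈ 0.969000
step 3 [1.5y] zero: DF = P = 4617/5000 ≈ 0.923400
step 4 [2y] swap r/2=1028/37799: DF=(1 − 1028/37799·(0.990300+0.969000+0.923400))/(1+1028/37799) = 2243/2500 ≈ 0.897200
step 5 [2.5y] zero: DF = P = 8717/10000 ≈ 0.871700
step 6 [3y] zero: DF = P = 347/400 ≈ 0.867500
step 7 [3.5y] swap r/2=215/9098: DF=(1 − 215/9098·(0.990300+0.969000+0.923400+0.897200+0.871700+0.867500))/(1+215/9098) = 1699/2000 ≈ 0.849500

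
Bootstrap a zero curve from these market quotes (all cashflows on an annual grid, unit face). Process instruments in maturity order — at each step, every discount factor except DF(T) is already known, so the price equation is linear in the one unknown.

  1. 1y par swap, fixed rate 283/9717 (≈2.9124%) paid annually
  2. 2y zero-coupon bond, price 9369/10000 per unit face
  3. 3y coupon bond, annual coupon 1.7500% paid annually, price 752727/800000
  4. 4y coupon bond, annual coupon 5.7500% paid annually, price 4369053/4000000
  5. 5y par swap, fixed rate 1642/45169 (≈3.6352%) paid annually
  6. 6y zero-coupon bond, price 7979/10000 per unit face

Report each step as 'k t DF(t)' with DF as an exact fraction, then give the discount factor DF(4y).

1 1 9717/10000
2 2 9369/10000
3 3 8919/10000
4 4 4403/5000
5 5 4179/5000
6 6 7979/10000
DF(4y) = 4403/5000 ≈ 0.880600

step 1 [1y] swap r/1=283/9717: DF=(1 − 283/9717·(0))/(1+283/9717) = 9717/10000 ≈ 0.971700
step 2 [2y] zero: DF = P = 9369/10000 ≈ 0.936900
step 3 [3y] bond c/1=7/400: DF=(752727/800000 − 7/400·(0.971700+0.936900))/(1+7/400) = 8919/10000 ≈ 0.891900
step 4 [4y] bond c/1=23/400: DF=(4369053/4000000 − 23/400·(0.971700+0.936900+0.891900))/(1+23/400) = 4403/5000 ≈ 0.880600
step 5 [5y] swap r/1=1642/45169: DF=(1 − 1642/45169·(0.971700+0.936900+0.891900+0.880600))/(1+1642/45169) = 4179/5000 ≈ 0.835800
step 6 [6y] zero: DF = P = 7979/10000 ≈ 0.797900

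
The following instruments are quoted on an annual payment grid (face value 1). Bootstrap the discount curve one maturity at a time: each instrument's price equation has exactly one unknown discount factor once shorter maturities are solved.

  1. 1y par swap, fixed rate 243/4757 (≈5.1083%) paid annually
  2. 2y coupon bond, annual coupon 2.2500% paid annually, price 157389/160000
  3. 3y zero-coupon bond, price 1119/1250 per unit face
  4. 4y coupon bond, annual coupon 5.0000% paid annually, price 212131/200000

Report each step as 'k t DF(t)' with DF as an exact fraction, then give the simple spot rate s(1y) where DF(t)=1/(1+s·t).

step 1 [1y] swap r/1=243/4757: DF=(1 − 243/4757·(0))/(1+243/4757) = 4757/5000 ≈ 0.951400
step 2 [2y] bond c/1=9/400: DF=(157389/160000 − 9/400·(0.951400))/(1+9/400) = 9411/10000 ≈ 0.941100
step 3 [3y] zero: DF = P = 1119/1250 ≈ 0.895200
step 4 [4y] bond c/1=1/20: DF=(212131/200000 − 1/20·(0.951400+0.941100+0.895200))/(1+1/20) = 4387/5000 ≈ 0.877400

1 1 4757/5000
2 2 9411/10000
3 3 1119/1250
4 4 4387/5000
s(1y) = (1/(4757/5000) − 1)/(1) = 243/4757 ≈ 5.1083%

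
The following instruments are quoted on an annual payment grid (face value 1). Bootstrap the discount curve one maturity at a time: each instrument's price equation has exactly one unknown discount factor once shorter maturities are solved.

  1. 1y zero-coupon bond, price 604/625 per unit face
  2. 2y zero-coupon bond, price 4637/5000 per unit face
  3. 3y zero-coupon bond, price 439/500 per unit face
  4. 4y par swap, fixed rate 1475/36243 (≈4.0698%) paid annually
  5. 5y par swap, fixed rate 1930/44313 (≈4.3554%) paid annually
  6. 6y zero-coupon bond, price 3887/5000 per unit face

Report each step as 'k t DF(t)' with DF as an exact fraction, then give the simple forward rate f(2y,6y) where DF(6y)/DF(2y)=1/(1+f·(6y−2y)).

1 1 604/625
2 2 4637/5000
3 3 439/500
4 4 341/400
5 5 807/1000
6 6 3887/5000
f(2y,6y) = ((4637/5000)/(3887/5000) − 1)/(4) = 375/7774 ≈ 4.8238%

step 1 [1y] zero: DF = P = 604/625 ≈ 0.966400
step 2 [2y] zero: DF = P = 4637/5000 ≈ 0.927400
step 3 [3y] zero: DF = P = 439/500 ≈ 0.878000
step 4 [4y] swap r/1=1475/36243: DF=(1 − 1475/36243·(0.966400+0.927400+0.878000))/(1+1475/36243) = 341/400 ≈ 0.852500
step 5 [5y] swap r/1=1930/44313: DF=(1 − 1930/44313·(0.966400+0.927400+0.878000+0.852500))/(1+1930/44313) = 807/1000 ≈ 0.807000
step 6 [6y] zero: DF = P = 3887/5000 ≈ 0.777400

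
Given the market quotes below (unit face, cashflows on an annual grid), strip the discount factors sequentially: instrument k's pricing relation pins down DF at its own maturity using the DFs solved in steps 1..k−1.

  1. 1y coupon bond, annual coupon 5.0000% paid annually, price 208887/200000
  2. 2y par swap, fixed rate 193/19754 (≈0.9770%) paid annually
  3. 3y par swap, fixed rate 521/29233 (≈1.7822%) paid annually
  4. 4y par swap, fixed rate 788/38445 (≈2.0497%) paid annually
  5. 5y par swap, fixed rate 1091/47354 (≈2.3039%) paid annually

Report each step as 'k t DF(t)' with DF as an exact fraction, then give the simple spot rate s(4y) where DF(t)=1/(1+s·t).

step 1 [1y] bond c/1=1/20: DF=(208887/200000 − 1/20·(0))/(1+1/20) = 9947/10000 ≈ 0.994700
step 2 [2y] swap r/1=193/19754: DF=(1 − 193/19754·(0.994700))/(1+193/19754) = 9807/10000 ≈ 0.980700
step 3 [3y] swap r/1=521/29233: DF=(1 − 521/29233·(0.994700+0.980700))/(1+521/29233) = 9479/10000 ≈ 0.947900
step 4 [4y] swap r/1=788/38445: DF=(1 − 788/38445·(0.994700+0.980700+0.947900))/(1+788/38445) = 2303/2500 ≈ 0.921200
step 5 [5y] swap r/1=1091/47354: DF=(1 − 1091/47354·(0.994700+0.980700+0.947900+0.921200))/(1+1091/47354) = 8909/10000 ≈ 0.890900

1 1 9947/10000
2 2 9807/10000
3 3 9479/10000
4 4 2303/2500
5 5 8909/10000
s(4y) = (1/(2303/2500) − 1)/(4) = 197/9212 ≈ 2.1385%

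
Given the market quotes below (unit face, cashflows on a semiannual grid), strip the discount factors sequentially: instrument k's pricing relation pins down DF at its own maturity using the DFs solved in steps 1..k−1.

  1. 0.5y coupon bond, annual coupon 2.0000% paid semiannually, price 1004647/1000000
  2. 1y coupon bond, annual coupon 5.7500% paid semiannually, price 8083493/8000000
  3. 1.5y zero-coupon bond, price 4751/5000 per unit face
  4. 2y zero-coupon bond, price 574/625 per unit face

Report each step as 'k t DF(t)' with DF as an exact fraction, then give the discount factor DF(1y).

step 1 [0.5y] bond c/2=1/100: DF=(1004647/1000000 − 1/100·(0))/(1+1/100) = 9947/10000 ≈ 0.994700
step 2 [1y] bond c/2=23/800: DF=(8083493/8000000 − 23/800·(0.994700))/(1+23/800) = 1193/1250 ≈ 0.954400
step 3 [1.5y] zero: DF = P = 4751/5000 ≈ 0.950200
step 4 [2y] zero: DF = P = 574/625 ≈ 0.918400

1 1/2 9947/10000
2 1 1193/1250
3 3/2 4751/5000
4 2 574/625
DF(1y) = 1193/1250 ≈ 0.954400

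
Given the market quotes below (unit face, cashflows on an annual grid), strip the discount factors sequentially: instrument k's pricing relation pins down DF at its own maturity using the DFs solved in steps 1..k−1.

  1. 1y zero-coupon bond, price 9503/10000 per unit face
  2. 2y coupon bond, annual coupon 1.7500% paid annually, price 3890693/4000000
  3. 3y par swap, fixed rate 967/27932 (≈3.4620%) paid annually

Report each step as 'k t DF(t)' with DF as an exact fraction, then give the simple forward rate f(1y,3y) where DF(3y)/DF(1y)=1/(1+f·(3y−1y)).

1 1 9503/10000
2 2 2349/2500
3 3 9033/10000
f(1y,3y) = ((9503/10000)/(9033/10000) − 1)/(2) = 235/9033 ≈ 2.6016%

step 1 [1y] zero: DF = P = 9503/10000 ≈ 0.950300
step 2 [2y] bond c/1=7/400: DF=(3890693/4000000 − 7/400·(0.950300))/(1+7/400) = 2349/2500 ≈ 0.939600
step 3 [3y] swap r/1=967/27932: DF=(1 − 967/27932·(0.950300+0.939600))/(1+967/27932) = 9033/10000 ≈ 0.903300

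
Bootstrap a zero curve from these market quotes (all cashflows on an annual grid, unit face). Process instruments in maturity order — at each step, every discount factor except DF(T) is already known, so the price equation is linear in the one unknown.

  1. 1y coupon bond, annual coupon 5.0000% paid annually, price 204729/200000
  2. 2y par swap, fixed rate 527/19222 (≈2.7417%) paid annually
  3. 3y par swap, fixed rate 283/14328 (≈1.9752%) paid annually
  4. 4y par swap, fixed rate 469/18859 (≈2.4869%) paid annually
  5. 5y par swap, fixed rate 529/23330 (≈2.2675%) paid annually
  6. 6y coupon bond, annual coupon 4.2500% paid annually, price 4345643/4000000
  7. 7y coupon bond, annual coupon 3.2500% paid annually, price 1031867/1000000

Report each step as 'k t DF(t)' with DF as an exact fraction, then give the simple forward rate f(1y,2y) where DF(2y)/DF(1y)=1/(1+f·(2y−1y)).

step 1 [1y] bond c/1=1/20: DF=(204729/200000 − 1/20·(0))/(1+1/20) = 9749/10000 ≈ 0.974900
step 2 [2y] swap r/1=527/19222: DF=(1 − 527/19222·(0.974900))/(1+527/19222) = 9473/10000 ≈ 0.947300
step 3 [3y] swap r/1=283/14328: DF=(1 − 283/14328·(0.974900+0.947300))/(1+283/14328) = 4717/5000 ≈ 0.943400
step 4 [4y] swap r/1=469/18859: DF=(1 − 469/18859·(0.974900+0.947300+0.943400))/(1+469/18859) = 4531/5000 ≈ 0.906200
step 5 [5y] swap r/1=529/23330: DF=(1 − 529/23330·(0.974900+0.947300+0.943400+0.906200))/(1+529/23330) = 4471/5000 ≈ 0.894200
step 6 [6y] bond c/1=17/400: DF=(4345643/4000000 − 17/400·(0.974900+0.947300+0.943400+0.906200+0.894200))/(1+17/400) = 8519/10000 ≈ 0.851900
step 7 [7y] bond c/1=13/400: DF=(1031867/1000000 − 13/400·(0.974900+0.947300+0.943400+0.906200+0.894200+0.851900))/(1+13/400) = 8257/10000 ≈ 0.825700

1 1 9749/10000
2 2 9473/10000
3 3 4717/5000
4 4 4531/5000
5 5 4471/5000
6 6 8519/10000
7 7 8257/10000
f(1y,2y) = ((9749/10000)/(9473/10000) − 1)/(1) = 276/9473 ≈ 2.9135%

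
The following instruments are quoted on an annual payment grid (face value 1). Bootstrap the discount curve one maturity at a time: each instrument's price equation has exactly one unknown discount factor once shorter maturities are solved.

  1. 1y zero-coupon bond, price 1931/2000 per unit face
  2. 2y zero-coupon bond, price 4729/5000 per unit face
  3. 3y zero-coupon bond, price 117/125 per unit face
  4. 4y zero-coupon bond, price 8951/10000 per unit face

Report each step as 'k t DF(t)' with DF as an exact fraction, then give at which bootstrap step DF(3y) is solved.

step 1 [1y] zero: DF = P = 1931/2000 ≈ 0.965500
step 2 [2y] zero: DF = P = 4729/5000 ≈ 0.945800
step 3 [3y] zero: DF = P = 117/125 ≈ 0.936000
step 4 [4y] zero: DF = P = 8951/10000 ≈ 0.895100

1 1 1931/2000
2 2 4729/5000
3 3 117/125
4 4 8951/10000
DF(3y) is solved at step 3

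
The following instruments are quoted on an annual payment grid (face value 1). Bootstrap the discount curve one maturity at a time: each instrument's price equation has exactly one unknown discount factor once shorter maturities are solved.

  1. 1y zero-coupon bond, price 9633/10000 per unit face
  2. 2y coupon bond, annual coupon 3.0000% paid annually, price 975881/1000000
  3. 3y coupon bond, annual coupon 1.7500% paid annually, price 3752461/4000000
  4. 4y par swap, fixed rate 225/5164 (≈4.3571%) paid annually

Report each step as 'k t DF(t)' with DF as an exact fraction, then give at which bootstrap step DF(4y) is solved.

1 1 9633/10000
2 2 4597/5000
3 3 556/625
4 4 337/400
DF(4y) is solved at step 4

step 1 [1y] zero: DF = P = 9633/10000 ≈ 0.963300
step 2 [2y] bond c/1=3/100: DF=(975881/1000000 − 3/100·(0.963300))/(1+3/100) = 4597/5000 ≈ 0.919400
step 3 [3y] bond c/1=7/400: DF=(3752461/4000000 − 7/400·(0.963300+0.919400))/(1+7/400) = 556/625 ≈ 0.889600
step 4 [4y] swap r/1=225/5164: DF=(1 − 225/5164·(0.963300+0.919400+0.889600))/(1+225/5164) = 337/400 ≈ 0.842500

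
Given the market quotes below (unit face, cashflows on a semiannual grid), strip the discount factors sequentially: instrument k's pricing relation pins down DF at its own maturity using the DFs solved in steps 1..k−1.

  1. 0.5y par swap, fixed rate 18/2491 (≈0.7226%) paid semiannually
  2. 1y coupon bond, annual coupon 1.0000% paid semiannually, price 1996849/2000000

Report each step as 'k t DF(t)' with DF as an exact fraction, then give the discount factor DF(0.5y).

step 1 [0.5y] swap r/2=9/2491: DF=(1 − 9/2491·(0))/(1+9/2491) = 2491/2500 ≈ 0.996400
step 2 [1y] bond c/2=1/200: DF=(1996849/2000000 − 1/200·(0.996400))/(1+1/200) = 1977/2000 ≈ 0.988500

1 1/2 2491/2500
2 1 1977/2000
DF(0.5y) = 2491/2500 ≈ 0.996400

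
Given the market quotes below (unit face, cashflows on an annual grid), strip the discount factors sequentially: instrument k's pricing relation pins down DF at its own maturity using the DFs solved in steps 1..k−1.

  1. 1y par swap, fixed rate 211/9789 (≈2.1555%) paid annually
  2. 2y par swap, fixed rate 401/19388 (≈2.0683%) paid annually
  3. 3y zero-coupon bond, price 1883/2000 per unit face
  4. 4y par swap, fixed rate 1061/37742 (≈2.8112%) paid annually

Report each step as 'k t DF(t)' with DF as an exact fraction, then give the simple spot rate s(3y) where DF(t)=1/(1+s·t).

1 1 9789/10000
2 2 9599/10000
3 3 1883/2000
4 4 8939/10000
s(3y) = (1/(1883/2000) − 1)/(3) = 39/1883 ≈ 2.0712%

step 1 [1y] swap r/1=211/9789: DF=(1 − 211/9789·(0))/(1+211/9789) = 9789/10000 ≈ 0.978900
step 2 [2y] swap r/1=401/19388: DF=(1 − 401/19388·(0.978900))/(1+401/19388) = 9599/10000 ≈ 0.959900
step 3 [3y] zero: DF = P = 1883/2000 ≈ 0.941500
step 4 [4y] swap r/1=1061/37742: DF=(1 − 1061/37742·(0.978900+0.959900+0.941500))/(1+1061/37742) = 8939/10000 ≈ 0.893900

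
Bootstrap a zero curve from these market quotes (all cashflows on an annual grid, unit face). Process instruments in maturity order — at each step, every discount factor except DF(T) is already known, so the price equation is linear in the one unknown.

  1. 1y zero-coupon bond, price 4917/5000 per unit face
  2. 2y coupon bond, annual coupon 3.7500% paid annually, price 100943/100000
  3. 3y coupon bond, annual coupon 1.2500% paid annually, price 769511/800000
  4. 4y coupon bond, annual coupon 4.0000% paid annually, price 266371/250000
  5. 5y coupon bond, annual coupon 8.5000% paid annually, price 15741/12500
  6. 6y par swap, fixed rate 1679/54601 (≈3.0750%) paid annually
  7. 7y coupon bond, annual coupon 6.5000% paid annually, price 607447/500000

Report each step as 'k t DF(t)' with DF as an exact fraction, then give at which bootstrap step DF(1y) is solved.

1 1 4917/5000
2 2 4687/5000
3 3 9263/10000
4 4 183/200
5 5 8659/10000
6 6 8321/10000
7 7 323/400
DF(1y) is solved at step 1

step 1 [1y] zero: DF = P = 4917/5000 ≈ 0.983400
step 2 [2y] bond c/1=3/80: DF=(100943/100000 − 3/80·(0.983400))/(1+3/80) = 4687/5000 ≈ 0.937400
step 3 [3y] bond c/1=1/80: DF=(769511/800000 − 1/80·(0.983400+0.937400))/(1+1/80) = 9263/10000 ≈ 0.926300
step 4 [4y] bond c/1=1/25: DF=(266371/250000 − 1/25·(0.983400+0.937400+0.926300))/(1+1/25) = 183/200 ≈ 0.915000
step 5 [5y] bond c/1=17/200: DF=(15741/12500 − 17/200·(0.983400+0.937400+0.926300+0.915000))/(1+17/200) = 8659/10000 ≈ 0.865900
step 6 [6y] swap r/1=1679/54601: DF=(1 − 1679/54601·(0.983400+0.937400+0.926300+0.915000+0.865900))/(1+1679/54601) = 8321/10000 ≈ 0.832100
step 7 [7y] bond c/1=13/200: DF=(607447/500000 − 13/200·(0.983400+0.937400+0.926300+0.915000+0.865900+0.832100))/(1+13/200) = 323/400 ≈ 0.807500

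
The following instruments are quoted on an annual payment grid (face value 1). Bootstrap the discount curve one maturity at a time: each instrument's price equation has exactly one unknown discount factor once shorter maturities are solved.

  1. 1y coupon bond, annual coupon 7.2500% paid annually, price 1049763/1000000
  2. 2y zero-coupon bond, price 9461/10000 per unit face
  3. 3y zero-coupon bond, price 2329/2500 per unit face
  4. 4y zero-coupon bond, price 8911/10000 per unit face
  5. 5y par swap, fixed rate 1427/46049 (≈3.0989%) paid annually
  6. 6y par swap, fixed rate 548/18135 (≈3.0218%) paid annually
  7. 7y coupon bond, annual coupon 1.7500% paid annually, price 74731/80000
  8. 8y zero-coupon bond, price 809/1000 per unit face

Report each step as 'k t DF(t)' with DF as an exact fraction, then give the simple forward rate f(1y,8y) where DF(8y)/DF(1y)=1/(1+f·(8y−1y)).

step 1 [1y] bond c/1=29/400: DF=(1049763/1000000 − 29/400·(0))/(1+29/400) = 2447/2500 ≈ 0.978800
step 2 [2y] zero: DF = P = 9461/10000 ≈ 0.946100
step 3 [3y] zero: DF = P = 2329/2500 ≈ 0.931600
step 4 [4y] zero: DF = P = 8911/10000 ≈ 0.891100
step 5 [5y] swap r/1=1427/46049: DF=(1 − 1427/46049·(0.978800+0.946100+0.931600+0.891100))/(1+1427/46049) = 8573/10000 ≈ 0.857300
step 6 [6y] swap r/1=548/18135: DF=(1 − 548/18135·(0.978800+0.946100+0.931600+0.891100+0.857300))/(1+548/18135) = 2089/2500 ≈ 0.835600
step 7 [7y] bond c/1=7/400: DF=(74731/80000 − 7/400·(0.978800+0.946100+0.931600+0.891100+0.857300+0.835600))/(1+7/400) = 1649/2000 ≈ 0.824500
step 8 [8y] zero: DF = P = 809/1000 ≈ 0.809000

1 1 2447/2500
2 2 9461/10000
3 3 2329/2500
4 4 8911/10000
5 5 8573/10000
6 6 2089/2500
7 7 1649/2000
8 8 809/1000
f(1y,8y) = ((2447/2500)/(809/1000) − 1)/(7) = 849/28315 ≈ 2.9984%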